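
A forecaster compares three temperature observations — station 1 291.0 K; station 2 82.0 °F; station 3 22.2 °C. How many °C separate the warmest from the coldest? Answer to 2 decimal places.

9.93 °C

station 1: 291.0 K = 17.850 °C.
station 2: 82.0 °F = 27.778 °C.
Spread: 27.778 − 17.850 = 9.928 °C.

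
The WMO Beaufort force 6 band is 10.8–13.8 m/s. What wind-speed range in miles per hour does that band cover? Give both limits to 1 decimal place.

24.2 to 30.9 mph

10.8–13.8 m/s × 2.237 = 24.2–30.9 mph.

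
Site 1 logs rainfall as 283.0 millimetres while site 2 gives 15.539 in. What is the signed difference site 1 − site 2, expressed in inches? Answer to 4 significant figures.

-4.397 in

site 1: 283.0 mm = 11.14173 in.
Difference: 11.14173 − 15.53900 = -4.397 in.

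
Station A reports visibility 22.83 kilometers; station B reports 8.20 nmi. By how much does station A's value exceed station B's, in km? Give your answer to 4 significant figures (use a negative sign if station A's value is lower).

7.644 km

station B: 8.20 nmi = 15.18640 km.
Difference: 22.83000 − 15.18640 = 7.644 km.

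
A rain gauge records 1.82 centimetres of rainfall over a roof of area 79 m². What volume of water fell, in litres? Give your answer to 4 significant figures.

Depth: 1.82 cm × 10 = 18.2 mm.
1 mm over 1 m² is 1 L, so volume = 18.2 × 79 = 1437.8 L ≈ 1438 L.

1438 litres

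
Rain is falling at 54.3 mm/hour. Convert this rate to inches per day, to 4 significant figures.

54.3 mm/hour × 0.0393701 in/mm × 24 hour/day = 51.31 in/day.

51.31 in/day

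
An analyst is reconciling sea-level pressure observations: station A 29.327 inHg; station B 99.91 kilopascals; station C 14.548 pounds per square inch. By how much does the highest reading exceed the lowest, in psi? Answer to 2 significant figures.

0.14 psi

station A: 29.327 inHg = 14.4041 psi.
station B: 99.91 kPa = 14.4907 psi.
Spread: 14.5480 − 14.4041 = 0.14 psi.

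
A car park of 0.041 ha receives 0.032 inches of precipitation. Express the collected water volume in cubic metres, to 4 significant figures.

0.3332 cubic metres

Depth: 0.032 in × 25.4 = 0.8128 mm.
Area: 0.041 ha = 410 m².
1 mm over 1 m² is 1 L, so volume = 0.8128 × 410 = 333.248 L = 0.3332 m³.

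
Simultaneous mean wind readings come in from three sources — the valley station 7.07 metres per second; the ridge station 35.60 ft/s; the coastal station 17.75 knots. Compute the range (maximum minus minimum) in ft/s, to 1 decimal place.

12.4 ft/s

the valley station: 7.07 m/s = 23.196 ft/s.
the coastal station: 17.75 kt = 29.959 ft/s.
Spread: 35.600 − 23.196 = 12.4 ft/s.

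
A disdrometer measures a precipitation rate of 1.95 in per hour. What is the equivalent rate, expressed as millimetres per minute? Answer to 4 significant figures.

0.8255 mm/minute

1.95 in/hour × 25.4 mm/in × 0.0166667 hour/minute = 0.8255 mm/minute.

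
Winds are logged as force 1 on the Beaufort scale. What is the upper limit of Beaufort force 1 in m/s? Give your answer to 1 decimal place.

Beaufort 1 (light air) spans 0.3–1.5 m/s.

1.5 m/s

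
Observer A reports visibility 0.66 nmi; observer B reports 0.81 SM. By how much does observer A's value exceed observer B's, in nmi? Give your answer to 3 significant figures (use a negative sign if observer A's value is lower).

-0.0439 nmi

observer B: 0.81 SM = 0.703871 nmi.
Difference: 0.660000 − 0.703871 = -0.0439 nmi.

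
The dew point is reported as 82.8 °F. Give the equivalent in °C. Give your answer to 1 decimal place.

°C = (°F − 32) × 5/9 = (82.8 − 32) / 1.8 = 28.2 °C.

28.2 °C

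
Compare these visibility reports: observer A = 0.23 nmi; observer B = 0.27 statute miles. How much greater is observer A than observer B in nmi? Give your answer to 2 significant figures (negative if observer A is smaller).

-0.0046 nmi

observer B: 0.27 SM = 0.234624 nmi.
Difference: 0.230000 − 0.234624 = -0.0046 nmi.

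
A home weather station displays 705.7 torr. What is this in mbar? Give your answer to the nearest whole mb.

941 mb

1 mmHg = 1.33322 mb, so 705.7 × 1.33322 = 941 mb.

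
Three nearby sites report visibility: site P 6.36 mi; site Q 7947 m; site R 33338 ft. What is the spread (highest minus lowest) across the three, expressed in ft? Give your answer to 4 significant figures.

7508 ft

site P: 6.36 SM = 33580.80 ft.
site Q: 7947 m = 26072.83 ft.
Spread: 33580.80 − 26072.83 = 7508 ft.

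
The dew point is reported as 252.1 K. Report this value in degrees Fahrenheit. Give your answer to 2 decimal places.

-5.89 °F

First to °C: -21.05 °C.
Then to °F: -5.89 °F.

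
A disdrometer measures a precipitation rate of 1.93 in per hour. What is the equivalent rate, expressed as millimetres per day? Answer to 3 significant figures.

1180 mm/day

1.93 in/hour × 25.4 mm/in × 24 hour/day = 1180 mm/day.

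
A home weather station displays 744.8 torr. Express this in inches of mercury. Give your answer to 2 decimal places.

29.32 inHg

1 mmHg = 0.0393701 inHg, so 744.8 × 0.0393701 = 29.32 inHg.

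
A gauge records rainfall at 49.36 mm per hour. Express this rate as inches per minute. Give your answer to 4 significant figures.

49.36 mm/hour × 0.0393701 in/mm × 0.0166667 hour/minute = 0.03239 in/minute.

0.03239 in/minute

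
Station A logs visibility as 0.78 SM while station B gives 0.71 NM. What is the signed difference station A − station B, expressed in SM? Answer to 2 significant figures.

station B: 0.71 nmi = 0.81705 SM.
Difference: 0.78000 − 0.81705 = -0.037 SM.

-0.037 SM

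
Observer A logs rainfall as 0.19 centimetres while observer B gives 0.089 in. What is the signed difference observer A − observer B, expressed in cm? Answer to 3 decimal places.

observer B: 0.089 in = 0.22606 cm.
Difference: 0.19000 − 0.22606 = -0.036 cm.

-0.036 cm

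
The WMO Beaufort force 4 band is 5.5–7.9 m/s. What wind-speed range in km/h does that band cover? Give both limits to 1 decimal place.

5.5–7.9 m/s × 3.6 = 19.8–28.4 km/h.

19.8 to 28.4 km/h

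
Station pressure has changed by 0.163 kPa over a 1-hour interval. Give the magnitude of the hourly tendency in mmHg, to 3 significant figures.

1.22 mmHg per hour

0.163 kPa / 1 h × 7.50062 mmHg/kPa = 1.22 mmHg/h.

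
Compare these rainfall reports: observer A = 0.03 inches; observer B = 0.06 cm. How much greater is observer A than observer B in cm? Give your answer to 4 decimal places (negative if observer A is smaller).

0.0162 cm

observer A: 0.03 in = 0.076200 cm.
Difference: 0.076200 − 0.060000 = 0.0162 cm.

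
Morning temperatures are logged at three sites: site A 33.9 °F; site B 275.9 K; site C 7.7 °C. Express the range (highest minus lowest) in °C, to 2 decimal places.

6.64 °C

site A: 33.9 °F = 1.056 °C.
site B: 275.9 K = 2.750 °C.
Spread: 7.700 − 1.056 = 6.644 °C.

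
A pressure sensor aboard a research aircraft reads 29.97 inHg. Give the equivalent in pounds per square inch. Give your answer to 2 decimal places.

1 inHg = 0.491154 psi, so 29.97 × 0.491154 = 14.72 psi.

14.72 psi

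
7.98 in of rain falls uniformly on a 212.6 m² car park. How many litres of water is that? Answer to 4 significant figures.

Depth: 7.98 in × 25.4 = 202.692 mm.
1 mm over 1 m² is 1 L, so volume = 202.692 × 212.6 = 43092.319 L ≈ 43090 L.

43090 litres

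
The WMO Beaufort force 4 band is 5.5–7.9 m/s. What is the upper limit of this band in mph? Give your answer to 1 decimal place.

5.5–7.9 m/s × 2.237 = 12.3–17.7 mph.

17.7 mph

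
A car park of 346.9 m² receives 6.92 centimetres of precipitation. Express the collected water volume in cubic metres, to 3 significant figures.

Depth: 6.92 cm × 10 = 69.2 mm.
1 mm over 1 m² is 1 L, so volume = 69.2 × 346.9 = 24005.48 L = 24.0 m³.

24.0 cubic metres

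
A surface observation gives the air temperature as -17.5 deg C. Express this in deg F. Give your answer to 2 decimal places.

0.50 °F

°F = °C × 9/5 + 32 = -17.5 × 1.8 + 32 = 0.50 °F.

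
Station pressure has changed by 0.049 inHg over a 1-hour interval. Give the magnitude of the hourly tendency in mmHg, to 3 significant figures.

0.049 inHg / 1 h × 25.4 mmHg/inHg = 1.24 mmHg/h.

1.24 mmHg per hour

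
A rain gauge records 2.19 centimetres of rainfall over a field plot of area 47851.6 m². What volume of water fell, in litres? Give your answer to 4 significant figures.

Depth: 2.19 cm × 10 = 21.9 mm.
1 mm over 1 m² is 1 L, so volume = 21.9 × 47851.6 = 1047950 L ≈ 1048000 L.

1048000 litres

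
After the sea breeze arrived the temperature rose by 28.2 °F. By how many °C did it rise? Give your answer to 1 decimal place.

Converting a difference, only the 9/5 scale factor applies: Δ°C = 28.2 × 0.5556 = 15.7 °C.

15.7 °C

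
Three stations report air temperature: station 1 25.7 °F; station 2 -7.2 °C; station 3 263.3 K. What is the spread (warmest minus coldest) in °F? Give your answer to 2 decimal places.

station 1: 25.7 °F = -3.500 °C.
station 3: 263.3 K = -9.850 °C.
Spread: (-3.500) − (-9.850) = 6.350 °C = 11.43 °F.

11.43 °F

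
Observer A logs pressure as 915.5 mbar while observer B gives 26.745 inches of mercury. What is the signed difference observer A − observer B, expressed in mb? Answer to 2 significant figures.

9.8 mb

observer B: 26.745 inHg = 905.690 mb.
Difference: 915.500 − 905.690 = 9.8 mb.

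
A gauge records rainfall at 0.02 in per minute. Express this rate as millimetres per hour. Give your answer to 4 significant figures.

0.02 in/minute × 25.4 mm/in × 60 minute/hour = 30.48 mm/hour.

30.48 mm/hour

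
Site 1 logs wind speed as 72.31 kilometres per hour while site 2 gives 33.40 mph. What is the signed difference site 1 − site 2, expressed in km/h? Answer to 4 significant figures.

site 2: 33.40 mph = 53.7521 km/h.
Difference: 72.3100 − 53.7521 = 18.56 km/h.

18.56 km/h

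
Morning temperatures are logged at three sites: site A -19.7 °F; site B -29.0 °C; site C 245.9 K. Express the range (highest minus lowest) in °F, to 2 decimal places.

site A: -19.7 °F = -28.722 °C.
site C: 245.9 K = -27.250 °C.
Spread: (-27.250) − (-29.000) = 1.750 °C = 3.15 °F.

3.15 °F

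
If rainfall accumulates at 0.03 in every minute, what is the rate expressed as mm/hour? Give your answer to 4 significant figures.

0.03 in/minute × 25.4 mm/in × 60 minute/hour = 45.72 mm/hour.

45.72 mm/hour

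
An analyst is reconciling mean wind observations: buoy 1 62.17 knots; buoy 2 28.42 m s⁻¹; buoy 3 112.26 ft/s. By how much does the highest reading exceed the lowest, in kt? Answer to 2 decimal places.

11.27 kt

buoy 2: 28.42 m/s = 55.2441 kt.
buoy 3: 112.26 ft/s = 66.5122 kt.
Spread: 66.5122 − 55.2441 = 11.27 kt.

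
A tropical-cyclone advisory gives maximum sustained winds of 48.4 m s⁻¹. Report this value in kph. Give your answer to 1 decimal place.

174.2 km/h

1 m/s = 3.6 km/h, so 48.4 × 3.6 = 174.2 km/h.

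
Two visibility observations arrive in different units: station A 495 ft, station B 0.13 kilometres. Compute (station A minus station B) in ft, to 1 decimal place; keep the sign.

68.5 ft

station B: 0.13 km = 426.509 ft.
Difference: 495.000 − 426.509 = 68.5 ft.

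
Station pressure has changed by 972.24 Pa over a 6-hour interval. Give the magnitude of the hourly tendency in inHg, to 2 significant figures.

0.048 inHg per hour

972.24 Pa / 6 h × 0.0002953 inHg/Pa = 0.048 inHg/h.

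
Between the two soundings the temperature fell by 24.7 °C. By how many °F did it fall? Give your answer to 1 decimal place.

44.5 °F

A change of 1 °C equals a change of 1.8 °F: Δ°F = 24.7 × 1.8 = 44.5 °F.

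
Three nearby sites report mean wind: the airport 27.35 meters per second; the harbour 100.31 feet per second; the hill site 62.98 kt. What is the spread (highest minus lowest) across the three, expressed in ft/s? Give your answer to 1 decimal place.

the airport: 27.35 m/s = 89.731 ft/s.
the hill site: 62.98 kt = 106.298 ft/s.
Spread: 106.298 − 89.731 = 16.6 ft/s.

16.6 ft/s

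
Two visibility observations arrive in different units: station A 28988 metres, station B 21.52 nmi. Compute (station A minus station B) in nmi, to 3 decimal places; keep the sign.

station A: 28988 m = 15.65227 nmi.
Difference: 15.65227 − 21.52000 = -5.868 nmi.

-5.868 nmi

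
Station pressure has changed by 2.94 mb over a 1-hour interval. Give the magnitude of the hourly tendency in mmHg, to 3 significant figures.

2.21 mmHg per hour

2.94 mb / 1 h × 0.750062 mmHg/mb = 2.21 mmHg/h.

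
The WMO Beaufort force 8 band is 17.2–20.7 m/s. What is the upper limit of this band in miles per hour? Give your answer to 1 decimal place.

46.3 mph

17.2–20.7 m/s × 2.237 = 38.5–46.3 mph.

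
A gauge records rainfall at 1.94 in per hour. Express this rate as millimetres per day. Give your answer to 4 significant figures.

1.94 in/hour × 25.4 mm/in × 24 hour/day = 1183 mm/day.

1183 mm/day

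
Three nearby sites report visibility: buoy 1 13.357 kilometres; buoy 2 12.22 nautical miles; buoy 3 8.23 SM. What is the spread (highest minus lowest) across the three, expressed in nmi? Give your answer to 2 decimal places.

5.07 nmi

buoy 1: 13.357 km = 7.2122 nmi.
buoy 3: 8.23 SM = 7.1517 nmi.
Spread: 12.2200 − 7.1517 = 5.07 nmi.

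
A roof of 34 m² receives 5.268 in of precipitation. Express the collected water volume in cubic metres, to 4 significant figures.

Depth: 5.268 in × 25.4 = 133.8072 mm.
1 mm over 1 m² is 1 L, so volume = 133.8072 × 34 = 4549.4448 L = 4.549 m³.

4.549 cubic metres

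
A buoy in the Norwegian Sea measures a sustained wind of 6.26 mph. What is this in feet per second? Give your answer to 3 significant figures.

9.18 ft/s

1 mph = 1.46667 ft/s, so 6.26 × 1.46667 = 9.18 ft/s.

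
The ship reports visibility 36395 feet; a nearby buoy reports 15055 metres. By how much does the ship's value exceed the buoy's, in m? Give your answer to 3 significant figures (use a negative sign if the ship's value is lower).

the ship: 36395 ft = 11093.20 m.
Difference: 11093.20 − 15055.00 = -3960 m.

-3960 m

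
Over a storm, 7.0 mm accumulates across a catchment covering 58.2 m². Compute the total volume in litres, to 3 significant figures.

1 mm over 1 m² is 1 L, so volume = 7 × 58.2 = 407.4 L ≈ 407 L.

407 litres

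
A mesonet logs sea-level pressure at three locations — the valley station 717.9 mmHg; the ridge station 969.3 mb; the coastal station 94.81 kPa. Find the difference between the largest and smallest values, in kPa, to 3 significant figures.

the valley station: 717.9 mmHg = 95.7121 kPa.
the ridge station: 969.3 mb = 96.9300 kPa.
Spread: 96.9300 − 94.8100 = 2.12 kPa.

2.12 kPa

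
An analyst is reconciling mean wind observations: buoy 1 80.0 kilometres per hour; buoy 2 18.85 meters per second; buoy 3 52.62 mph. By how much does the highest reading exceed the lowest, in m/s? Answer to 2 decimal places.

buoy 1: 80.0 km/h = 22.2222 m/s.
buoy 3: 52.62 mph = 23.5232 m/s.
Spread: 23.5232 − 18.8500 = 4.67 m/s.

4.67 m/s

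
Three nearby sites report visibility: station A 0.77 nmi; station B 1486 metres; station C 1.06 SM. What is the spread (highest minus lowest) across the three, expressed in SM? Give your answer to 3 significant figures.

0.174 SM

station A: 0.77 nmi = 0.88610 SM.
station B: 1486 m = 0.92336 SM.
Spread: 1.06000 − 0.88610 = 0.174 SM.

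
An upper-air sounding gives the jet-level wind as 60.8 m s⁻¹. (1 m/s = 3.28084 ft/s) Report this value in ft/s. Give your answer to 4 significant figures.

1 m/s = 3.28084 ft/s, so 60.8 × 3.28084 = 199.5 ft/s.

199.5 ft/s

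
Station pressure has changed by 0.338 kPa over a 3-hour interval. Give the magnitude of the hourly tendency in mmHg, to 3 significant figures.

0.338 kPa / 3 h × 7.50062 mmHg/kPa = 0.845 mmHg/h.

0.845 mmHg per hour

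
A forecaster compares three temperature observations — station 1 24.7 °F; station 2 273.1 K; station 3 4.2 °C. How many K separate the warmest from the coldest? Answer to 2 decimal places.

8.26 K

station 1: 24.7 °F = -4.056 °C.
station 2: 273.1 K = -0.050 °C.
Spread: 4.200 − (-4.056) = 8.256 °C.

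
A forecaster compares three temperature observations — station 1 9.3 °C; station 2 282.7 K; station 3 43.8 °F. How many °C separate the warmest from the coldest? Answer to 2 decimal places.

2.99 °C

station 2: 282.7 K = 9.550 °C.
station 3: 43.8 °F = 6.556 °C.
Spread: 9.550 − 6.556 = 2.994 °C.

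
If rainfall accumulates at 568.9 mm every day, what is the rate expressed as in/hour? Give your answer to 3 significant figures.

568.9 mm/day × 0.0393701 in/mm × 0.0416667 day/hour = 0.933 in/hour.

0.933 in/hour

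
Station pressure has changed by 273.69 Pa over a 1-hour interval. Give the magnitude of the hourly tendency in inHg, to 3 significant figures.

0.0808 inHg per hour

273.69 Pa / 1 h × 0.0002953 inHg/Pa = 0.0808 inHg/h.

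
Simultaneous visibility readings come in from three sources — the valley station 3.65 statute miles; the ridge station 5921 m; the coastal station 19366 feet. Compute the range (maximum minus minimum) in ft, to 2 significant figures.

the valley station: 3.65 SM = 19272.00 ft.
the ridge station: 5921 m = 19425.85 ft.
Spread: 19425.85 − 19272.00 = 150 ft.

150 ft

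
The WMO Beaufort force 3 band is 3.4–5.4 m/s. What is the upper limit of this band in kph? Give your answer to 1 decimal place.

19.4 km/h

3.4–5.4 m/s × 3.6 = 12.2–19.4 km/h.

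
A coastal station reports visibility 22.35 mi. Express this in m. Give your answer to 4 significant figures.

1 SM = 1609.34 m, so 22.35 × 1609.34 = 35970 m.

35970 m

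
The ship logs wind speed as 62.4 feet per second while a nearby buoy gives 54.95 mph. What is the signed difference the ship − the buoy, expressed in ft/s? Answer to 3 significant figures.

the buoy: 54.95 mph = 80.593 ft/s.
Difference: 62.400 − 80.593 = -18.2 ft/s.

-18.2 ft/s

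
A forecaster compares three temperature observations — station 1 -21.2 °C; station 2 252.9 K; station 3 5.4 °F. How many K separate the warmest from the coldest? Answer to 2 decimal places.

station 2: 252.9 K = -20.250 °C.
station 3: 5.4 °F = -14.778 °C.
Spread: (-14.778) − (-21.200) = 6.422 °C.

6.42 K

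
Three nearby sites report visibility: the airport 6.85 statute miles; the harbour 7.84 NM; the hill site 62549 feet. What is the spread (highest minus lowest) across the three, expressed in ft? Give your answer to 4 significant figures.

the airport: 6.85 SM = 36168.00 ft.
the harbour: 7.84 nmi = 47636.75 ft.
Spread: 62549.00 − 36168.00 = 26380 ft.

26380 ft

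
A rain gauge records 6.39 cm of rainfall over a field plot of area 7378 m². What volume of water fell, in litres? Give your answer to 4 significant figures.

471500 litres

Depth: 6.39 cm × 10 = 63.9 mm.
1 mm over 1 m² is 1 L, so volume = 63.9 × 7378 = 471454.2 L ≈ 471500 L.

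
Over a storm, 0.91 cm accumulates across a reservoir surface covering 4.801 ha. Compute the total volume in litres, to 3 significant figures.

437000 litres

Depth: 0.91 cm × 10 = 9.1 mm.
Area: 4.801 ha = 48010 m².
1 mm over 1 m² is 1 L, so volume = 9.1 × 48010 = 436891 L ≈ 437000 L.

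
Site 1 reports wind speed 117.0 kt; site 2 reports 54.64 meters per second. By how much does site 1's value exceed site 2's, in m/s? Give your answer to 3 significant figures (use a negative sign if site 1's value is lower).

5.55 m/s

site 1: 117.0 kt = 60.1900 m/s.
Difference: 60.1900 − 54.6400 = 5.55 m/s.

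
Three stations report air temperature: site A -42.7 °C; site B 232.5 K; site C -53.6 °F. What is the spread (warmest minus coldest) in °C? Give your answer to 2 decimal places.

6.91 °C

site B: 232.5 K = -40.650 °C.
site C: -53.6 °F = -47.556 °C.
Spread: (-40.650) − (-47.556) = 6.906 °C.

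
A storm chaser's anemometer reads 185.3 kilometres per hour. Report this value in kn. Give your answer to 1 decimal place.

1 km/h = 0.539957 kt, so 185.3 × 0.539957 = 100.1 kt.

100.1 kt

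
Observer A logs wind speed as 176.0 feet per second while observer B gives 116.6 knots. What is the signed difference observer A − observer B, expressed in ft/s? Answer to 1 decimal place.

observer B: 116.6 kt = 196.799 ft/s.
Difference: 176.000 − 196.799 = -20.8 ft/s.

-20.8 ft/s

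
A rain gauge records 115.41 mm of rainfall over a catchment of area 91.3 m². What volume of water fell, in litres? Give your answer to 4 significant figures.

10540 litres

1 mm over 1 m² is 1 L, so volume = 115.41 × 91.3 = 10536.933 L ≈ 10540 L.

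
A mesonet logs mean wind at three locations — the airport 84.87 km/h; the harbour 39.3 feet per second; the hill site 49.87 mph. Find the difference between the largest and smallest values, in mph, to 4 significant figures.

the airport: 84.87 km/h = 52.7358 mph.
the harbour: 39.3 ft/s = 26.7955 mph.
Spread: 52.7358 − 26.7955 = 25.94 mph.

25.94 mph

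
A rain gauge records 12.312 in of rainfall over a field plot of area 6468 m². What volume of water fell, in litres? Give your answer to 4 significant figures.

2023000 litres

Depth: 12.312 in × 25.4 = 312.7248 mm.
1 mm over 1 m² is 1 L, so volume = 312.7248 × 6468 = 2022704 L ≈ 2023000 L.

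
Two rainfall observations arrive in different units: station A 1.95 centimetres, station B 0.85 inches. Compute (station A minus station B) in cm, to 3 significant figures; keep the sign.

station B: 0.85 in = 2.15900 cm.
Difference: 1.95000 − 2.15900 = -0.209 cm.

-0.209 cm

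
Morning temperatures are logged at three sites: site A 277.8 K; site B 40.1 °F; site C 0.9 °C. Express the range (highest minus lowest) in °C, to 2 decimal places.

3.75 °C

site A: 277.8 K = 4.650 °C.
site B: 40.1 °F = 4.500 °C.
Spread: 4.650 − 0.900 = 3.750 °C.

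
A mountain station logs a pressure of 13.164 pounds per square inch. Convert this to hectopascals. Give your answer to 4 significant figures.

1 psi = 68.9476 hPa, so 13.164 × 68.9476 = 907.6 hPa.

907.6 hPa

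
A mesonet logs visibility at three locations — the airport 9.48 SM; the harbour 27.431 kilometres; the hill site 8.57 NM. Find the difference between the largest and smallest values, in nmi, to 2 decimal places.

the airport: 9.48 SM = 8.2379 nmi.
the harbour: 27.431 km = 14.8116 nmi.
Spread: 14.8116 − 8.2379 = 6.57 nmi.

6.57 nmi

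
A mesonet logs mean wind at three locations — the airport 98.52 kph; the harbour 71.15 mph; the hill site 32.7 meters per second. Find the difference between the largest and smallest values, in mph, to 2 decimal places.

11.93 mph

the airport: 98.52 km/h = 61.2175 mph.
the hill site: 32.7 m/s = 73.1478 mph.
Spread: 73.1478 − 61.2175 = 11.93 mph.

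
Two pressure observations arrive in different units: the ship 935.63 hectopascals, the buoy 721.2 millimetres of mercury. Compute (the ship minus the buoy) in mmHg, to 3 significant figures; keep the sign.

the ship: 935.63 hPa = 701.780 mmHg.
Difference: 701.780 − 721.200 = -19.4 mmHg.

-19.4 mmHg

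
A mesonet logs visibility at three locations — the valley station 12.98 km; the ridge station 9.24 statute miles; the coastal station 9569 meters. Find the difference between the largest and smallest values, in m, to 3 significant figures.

5300 m

the valley station: 12.98 km = 12980.00 m.
the ridge station: 9.24 SM = 14870.34 m.
Spread: 14870.34 − 9569.00 = 5300 m.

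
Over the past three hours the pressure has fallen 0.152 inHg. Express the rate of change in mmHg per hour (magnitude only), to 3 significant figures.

0.152 inHg / 3 h × 25.4 mmHg/inHg = 1.29 mmHg/h.

1.29 mmHg per hour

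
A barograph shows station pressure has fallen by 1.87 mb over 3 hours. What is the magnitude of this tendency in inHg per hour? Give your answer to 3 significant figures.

1.87 mb / 3 h × 0.02953 inHg/mb = 0.0184 inHg/h.

0.0184 inHg per hour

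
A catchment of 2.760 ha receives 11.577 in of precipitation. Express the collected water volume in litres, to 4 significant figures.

8116000 litres

Depth: 11.577 in × 25.4 = 294.0558 mm.
Area: 2.760 ha = 27600 m².
1 mm over 1 m² is 1 L, so volume = 294.0558 × 27600 = 8115940.1 L ≈ 8116000 L.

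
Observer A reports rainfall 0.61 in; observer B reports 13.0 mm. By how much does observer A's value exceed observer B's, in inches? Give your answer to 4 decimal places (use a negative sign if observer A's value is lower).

observer B: 13.0 mm = 0.511811 in.
Difference: 0.610000 − 0.511811 = 0.0982 in.

0.0982 in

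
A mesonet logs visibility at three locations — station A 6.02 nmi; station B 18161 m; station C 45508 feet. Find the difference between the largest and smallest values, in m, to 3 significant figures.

station A: 6.02 nmi = 11149.04 m.
station C: 45508 ft = 13870.84 m.
Spread: 18161.00 − 11149.04 = 7010 m.

7010 m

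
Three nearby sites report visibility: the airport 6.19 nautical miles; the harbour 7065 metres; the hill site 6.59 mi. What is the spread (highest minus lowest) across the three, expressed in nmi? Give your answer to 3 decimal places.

2.375 nmi

the harbour: 7065 m = 3.81479 nmi.
the hill site: 6.59 SM = 5.72655 nmi.
Spread: 6.19000 − 3.81479 = 2.375 nmi.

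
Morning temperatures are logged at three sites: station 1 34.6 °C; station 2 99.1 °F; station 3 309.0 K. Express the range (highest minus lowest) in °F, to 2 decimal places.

4.82 °F

station 2: 99.1 °F = 37.278 °C.
station 3: 309.0 K = 35.850 °C.
Spread: 37.278 − 34.600 = 2.678 °C = 4.82 °F.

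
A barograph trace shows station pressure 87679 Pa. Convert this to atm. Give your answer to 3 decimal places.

0.865 atm

1 Pa = 9.86923e-06 atm, so 87679 × 9.86923e-06 = 0.865 atm.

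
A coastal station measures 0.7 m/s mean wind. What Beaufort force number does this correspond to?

0.7 m/s lies in the Beaufort 1 band (light air, 0.3–1.5 m/s).

Beaufort force 1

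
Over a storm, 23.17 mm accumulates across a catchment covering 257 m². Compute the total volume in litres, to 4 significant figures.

5955 litres

1 mm over 1 m² is 1 L, so volume = 23.17 × 257 = 5954.69 L ≈ 5955 L.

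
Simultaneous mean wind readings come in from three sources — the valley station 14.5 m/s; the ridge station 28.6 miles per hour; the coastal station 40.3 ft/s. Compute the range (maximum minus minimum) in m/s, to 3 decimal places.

2.217 m/s

the ridge station: 28.6 mph = 12.78534 m/s.
the coastal station: 40.3 ft/s = 12.28344 m/s.
Spread: 14.50000 − 12.28344 = 2.217 m/s.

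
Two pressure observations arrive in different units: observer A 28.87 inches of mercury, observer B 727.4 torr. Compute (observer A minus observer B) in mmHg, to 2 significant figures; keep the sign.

observer A: 28.87 inHg = 733.298 mmHg.
Difference: 733.298 − 727.400 = 5.9 mmHg.

5.9 mmHg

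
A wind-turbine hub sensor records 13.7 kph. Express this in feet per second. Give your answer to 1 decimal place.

1 km/h = 0.911344 ft/s, so 13.7 × 0.911344 = 12.5 ft/s.

12.5 ft/s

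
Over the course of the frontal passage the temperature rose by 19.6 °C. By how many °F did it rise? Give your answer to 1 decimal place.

For a temperature change the 32° offset cancels: Δ°F = 19.6 × 1.8 = 35.3 °F.

35.3 °F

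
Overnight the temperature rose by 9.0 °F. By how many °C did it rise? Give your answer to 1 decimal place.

5.0 °C

For a temperature change the 32° offset cancels: Δ°C = 9.0 × 0.5556 = 5.0 °C.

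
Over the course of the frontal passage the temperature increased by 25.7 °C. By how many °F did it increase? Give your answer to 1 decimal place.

A change of 1 °C equals a change of 1.8 °F: Δ°F = 25.7 × 1.8 = 46.3 °F.

46.3 °F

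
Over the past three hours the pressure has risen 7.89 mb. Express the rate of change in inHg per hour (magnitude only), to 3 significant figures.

7.89 mb / 3 h × 0.02953 inHg/mb = 0.0777 inHg/h.

0.0777 inHg per hour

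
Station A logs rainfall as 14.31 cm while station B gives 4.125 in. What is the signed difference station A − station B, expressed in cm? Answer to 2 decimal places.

station B: 4.125 in = 10.4775 cm.
Difference: 14.3100 − 10.4775 = 3.83 cm.

3.83 cm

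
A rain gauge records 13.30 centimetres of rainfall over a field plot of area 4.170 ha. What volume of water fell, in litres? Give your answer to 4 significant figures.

Depth: 13.30 cm × 10 = 133 mm.
Area: 4.170 ha = 41700 m².
1 mm over 1 m² is 1 L, so volume = 133 × 41700 = 5546100 L ≈ 5546000 L.

5546000 litres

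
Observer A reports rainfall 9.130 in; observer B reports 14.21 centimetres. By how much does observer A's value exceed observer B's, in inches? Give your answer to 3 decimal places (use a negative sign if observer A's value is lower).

observer B: 14.21 cm = 5.59449 in.
Difference: 9.13000 − 5.59449 = 3.536 in.

3.536 in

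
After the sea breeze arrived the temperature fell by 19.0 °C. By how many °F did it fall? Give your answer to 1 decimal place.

34.2 °F

For a temperature change the 32° offset cancels: Δ°F = 19.0 × 1.8 = 34.2 °F.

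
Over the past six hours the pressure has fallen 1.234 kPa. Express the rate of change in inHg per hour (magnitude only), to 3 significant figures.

1.234 kPa / 6 h × 0.2953 inHg/kPa = 0.0607 inHg/h.

0.0607 inHg per hour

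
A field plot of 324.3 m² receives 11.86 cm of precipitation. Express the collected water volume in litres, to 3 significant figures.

Depth: 11.86 cm × 10 = 118.6 mm.
1 mm over 1 m² is 1 L, so volume = 118.6 × 324.3 = 38461.98 L ≈ 38500 L.

38500 litres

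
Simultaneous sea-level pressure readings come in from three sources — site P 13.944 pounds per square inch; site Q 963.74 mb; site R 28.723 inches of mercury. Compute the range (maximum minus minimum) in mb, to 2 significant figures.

11 mb

site P: 13.944 psi = 961.40 mb.
site R: 28.723 inHg = 972.67 mb.
Spread: 972.67 − 961.40 = 11 mb.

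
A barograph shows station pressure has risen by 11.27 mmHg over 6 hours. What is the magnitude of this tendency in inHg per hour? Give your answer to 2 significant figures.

0.074 inHg per hour

11.27 mmHg / 6 h × 0.0393701 inHg/mmHg = 0.074 inHg/h.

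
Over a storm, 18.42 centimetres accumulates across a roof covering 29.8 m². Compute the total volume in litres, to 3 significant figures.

Depth: 18.42 cm × 10 = 184.2 mm.
1 mm over 1 m² is 1 L, so volume = 184.2 × 29.8 = 5489.16 L ≈ 5490 L.

5490 litres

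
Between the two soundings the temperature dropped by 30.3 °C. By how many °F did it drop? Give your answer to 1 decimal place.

Converting a difference, only the 9/5 scale factor applies: Δ°F = 30.3 × 1.8 = 54.5 °F.

54.5 °F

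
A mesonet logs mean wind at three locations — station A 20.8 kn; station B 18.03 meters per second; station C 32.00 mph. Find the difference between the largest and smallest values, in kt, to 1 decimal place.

14.2 kt

station B: 18.03 m/s = 35.048 kt.
station C: 32.00 mph = 27.807 kt.
Spread: 35.048 − 20.800 = 14.2 kt.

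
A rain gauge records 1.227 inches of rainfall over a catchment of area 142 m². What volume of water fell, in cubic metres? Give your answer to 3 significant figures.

Depth: 1.227 in × 25.4 = 31.1658 mm.
1 mm over 1 m² is 1 L, so volume = 31.1658 × 142 = 4425.5436 L = 4.43 m³.

4.43 cubic metres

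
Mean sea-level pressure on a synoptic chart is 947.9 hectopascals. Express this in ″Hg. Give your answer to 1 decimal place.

28.0 inHg

1 hPa = 0.02953 inHg, so 947.9 × 0.02953 = 28.0 inHg.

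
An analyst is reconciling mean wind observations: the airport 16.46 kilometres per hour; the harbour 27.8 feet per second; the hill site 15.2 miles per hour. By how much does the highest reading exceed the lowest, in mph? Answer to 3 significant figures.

8.73 mph

the airport: 16.46 km/h = 10.2278 mph.
the harbour: 27.8 ft/s = 18.9545 mph.
Spread: 18.9545 − 10.2278 = 8.73 mph.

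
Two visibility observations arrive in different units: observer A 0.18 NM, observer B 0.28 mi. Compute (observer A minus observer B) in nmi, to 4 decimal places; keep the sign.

-0.0633 nmi

observer B: 0.28 SM = 0.243313 nmi.
Difference: 0.180000 − 0.243313 = -0.0633 nmi.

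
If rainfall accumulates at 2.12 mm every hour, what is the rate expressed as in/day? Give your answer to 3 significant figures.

2.12 mm/hour × 0.0393701 in/mm × 24 hour/day = 2.00 in/day.

2.00 in/day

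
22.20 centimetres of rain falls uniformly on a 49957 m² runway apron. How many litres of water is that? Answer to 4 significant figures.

11090000 litres

Depth: 22.20 cm × 10 = 222 mm.
1 mm over 1 m² is 1 L, so volume = 222 × 49957 = 11090454 L ≈ 11090000 L.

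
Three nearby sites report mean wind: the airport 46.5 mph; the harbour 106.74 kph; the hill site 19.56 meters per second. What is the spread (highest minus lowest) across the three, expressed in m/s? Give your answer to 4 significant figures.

the airport: 46.5 mph = 20.7874 m/s.
the harbour: 106.74 km/h = 29.6500 m/s.
Spread: 29.6500 − 19.5600 = 10.09 m/s.

10.09 m/s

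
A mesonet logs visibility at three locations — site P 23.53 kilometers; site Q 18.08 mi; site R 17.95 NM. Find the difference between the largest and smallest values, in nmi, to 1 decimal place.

site P: 23.53 km = 12.705 nmi.
site Q: 18.08 SM = 15.711 nmi.
Spread: 17.950 − 12.705 = 5.2 nmi.

5.2 nmi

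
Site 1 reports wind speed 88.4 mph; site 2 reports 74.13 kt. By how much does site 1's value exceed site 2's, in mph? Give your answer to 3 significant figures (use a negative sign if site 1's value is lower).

3.09 mph

site 2: 74.13 kt = 85.3073 mph.
Difference: 88.4000 − 85.3073 = 3.09 mph.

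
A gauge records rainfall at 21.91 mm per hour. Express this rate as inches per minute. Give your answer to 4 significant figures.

0.01438 in/minute

21.91 mm/hour × 0.0393701 in/mm × 0.0166667 hour/minute = 0.01438 in/minute.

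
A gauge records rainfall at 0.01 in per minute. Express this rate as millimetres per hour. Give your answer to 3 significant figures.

15.2 mm/hour

0.01 in/minute × 25.4 mm/in × 60 minute/hour = 15.2 mm/hour.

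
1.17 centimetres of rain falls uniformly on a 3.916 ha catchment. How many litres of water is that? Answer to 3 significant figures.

458000 litres

Depth: 1.17 cm × 10 = 11.7 mm.
Area: 3.916 ha = 39160 m².
1 mm over 1 m² is 1 L, so volume = 11.7 × 39160 = 458172 L ≈ 458000 L.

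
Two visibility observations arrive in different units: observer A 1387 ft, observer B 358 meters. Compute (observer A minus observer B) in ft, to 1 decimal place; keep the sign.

observer B: 358 m = 1174.541 ft.
Difference: 1387.000 − 1174.541 = 212.5 ft.

212.5 ft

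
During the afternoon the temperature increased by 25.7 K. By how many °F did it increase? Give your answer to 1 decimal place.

For a temperature change the 32° offset cancels: Δ°F = 25.7 × 1.8 = 46.3 °F.

46.3 °F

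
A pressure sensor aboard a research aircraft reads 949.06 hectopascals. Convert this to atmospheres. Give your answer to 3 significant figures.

1 hPa = 0.000986923 atm, so 949.06 × 0.000986923 = 0.937 atm.

0.937 atm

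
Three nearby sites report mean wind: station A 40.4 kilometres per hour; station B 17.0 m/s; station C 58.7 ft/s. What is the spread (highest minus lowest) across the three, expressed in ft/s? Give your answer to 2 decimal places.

station A: 40.4 km/h = 36.8183 ft/s.
station B: 17.0 m/s = 55.7743 ft/s.
Spread: 58.7000 − 36.8183 = 21.88 ft/s.

21.88 ft/s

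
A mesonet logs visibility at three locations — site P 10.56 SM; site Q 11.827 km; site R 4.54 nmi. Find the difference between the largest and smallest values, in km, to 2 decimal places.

site P: 10.56 SM = 16.9947 km.
site R: 4.54 nmi = 8.4081 km.
Spread: 16.9947 − 8.4081 = 8.59 km.

8.59 km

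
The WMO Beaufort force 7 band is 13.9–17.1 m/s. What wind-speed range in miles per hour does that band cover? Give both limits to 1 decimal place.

31.1 to 38.3 mph

13.9–17.1 m/s × 2.237 = 31.1–38.3 mph.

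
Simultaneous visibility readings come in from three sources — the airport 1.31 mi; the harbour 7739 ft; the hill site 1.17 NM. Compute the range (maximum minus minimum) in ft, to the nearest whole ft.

the airport: 1.31 SM = 6916.80 ft.
the hill site: 1.17 nmi = 7109.06 ft.
Spread: 7739.00 − 6916.80 = 822 ft.

822 ft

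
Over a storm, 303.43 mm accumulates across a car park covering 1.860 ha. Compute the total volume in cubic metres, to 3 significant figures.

5640 cubic metres

Area: 1.860 ha = 18600 m².
1 mm over 1 m² is 1 L, so volume = 303.43 × 18600 = 5643798 L = 5640 m³.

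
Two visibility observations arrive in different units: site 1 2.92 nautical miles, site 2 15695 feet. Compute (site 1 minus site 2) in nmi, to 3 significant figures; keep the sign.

0.337 nmi

site 2: 15695 ft = 2.58306 nmi.
Difference: 2.92000 − 2.58306 = 0.337 nmi.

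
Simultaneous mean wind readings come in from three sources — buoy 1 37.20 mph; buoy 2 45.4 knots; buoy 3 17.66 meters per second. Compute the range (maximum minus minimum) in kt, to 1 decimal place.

buoy 1: 37.20 mph = 32.326 kt.
buoy 3: 17.66 m/s = 34.328 kt.
Spread: 45.400 − 32.326 = 13.1 kt.

13.1 kt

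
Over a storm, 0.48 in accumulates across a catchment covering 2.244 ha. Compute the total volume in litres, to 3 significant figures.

Depth: 0.48 in × 25.4 = 12.192 mm.
Area: 2.244 ha = 22440 m².
1 mm over 1 m² is 1 L, so volume = 12.192 × 22440 = 273588.48 L ≈ 274000 L.

274000 litres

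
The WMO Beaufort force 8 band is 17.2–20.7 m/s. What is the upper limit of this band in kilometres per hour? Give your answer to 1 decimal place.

17.2–20.7 m/s × 3.6 = 61.9–74.5 km/h.

74.5 km/h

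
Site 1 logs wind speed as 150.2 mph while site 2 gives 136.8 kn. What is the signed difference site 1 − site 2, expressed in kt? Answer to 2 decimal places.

-6.28 kt

site 1: 150.2 mph = 130.5202 kt.
Difference: 130.5202 − 136.8000 = -6.28 kt.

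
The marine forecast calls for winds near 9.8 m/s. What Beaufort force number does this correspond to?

Beaufort force 5

9.8 m/s lies in the Beaufort 5 band (fresh breeze, 8.0–10.7 m/s).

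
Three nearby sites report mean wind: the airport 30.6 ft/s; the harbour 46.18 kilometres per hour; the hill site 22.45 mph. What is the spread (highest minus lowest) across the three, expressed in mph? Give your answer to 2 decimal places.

7.83 mph

the airport: 30.6 ft/s = 20.8636 mph.
the harbour: 46.18 km/h = 28.6949 mph.
Spread: 28.6949 − 20.8636 = 7.83 mph.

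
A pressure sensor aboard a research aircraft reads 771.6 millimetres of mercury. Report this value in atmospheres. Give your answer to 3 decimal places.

1.015 atm

1 mmHg = 0.00131579 atm, so 771.6 × 0.00131579 = 1.015 atm.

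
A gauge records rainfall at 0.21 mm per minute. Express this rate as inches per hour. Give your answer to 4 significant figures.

0.21 mm/minute × 0.0393701 in/mm × 60 minute/hour = 0.4961 in/hour.

0.4961 in/hour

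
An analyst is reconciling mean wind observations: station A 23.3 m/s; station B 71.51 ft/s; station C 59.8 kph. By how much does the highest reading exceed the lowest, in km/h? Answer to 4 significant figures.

24.08 km/h

station A: 23.3 m/s = 83.8800 km/h.
station B: 71.51 ft/s = 78.4665 km/h.
Spread: 83.8800 − 59.8000 = 24.08 km/h.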